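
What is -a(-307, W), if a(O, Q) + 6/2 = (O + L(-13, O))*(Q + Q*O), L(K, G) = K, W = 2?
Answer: -195837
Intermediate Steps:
a(O, Q) = -3 + (-13 + O)*(Q + O*Q) (a(O, Q) = -3 + (O - 13)*(Q + Q*O) = -3 + (-13 + O)*(Q + O*Q))
-a(-307, W) = -(-3 - 13*2 + 2*(-307)**2 - 12*(-307)*2) = -(-3 - 26 + 2*94249 + 7368) = -(-3 - 26 + 188498 + 7368) = -1*195837 = -195837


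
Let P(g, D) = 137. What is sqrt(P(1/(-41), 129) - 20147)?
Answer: I*sqrt(20010) ≈ 141.46*I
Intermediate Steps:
sqrt(P(1/(-41), 129) - 20147) = sqrt(137 - 20147) = sqrt(-20010) = I*sqrt(20010)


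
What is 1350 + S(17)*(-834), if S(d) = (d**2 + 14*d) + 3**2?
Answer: -445674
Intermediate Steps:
S(d) = 9 + d**2 + 14*d (S(d) = (d**2 + 14*d) + 9 = 9 + d**2 + 14*d)
1350 + S(17)*(-834) = 1350 + (9 + 17**2 + 14*17)*(-834) = 1350 + (9 + 289 + 238)*(-834) = 1350 + 536*(-834) = 1350 - 447024 = -445674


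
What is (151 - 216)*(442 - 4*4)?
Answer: -27690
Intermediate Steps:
(151 - 216)*(442 - 4*4) = -65*(442 - 16) = -65*426 = -27690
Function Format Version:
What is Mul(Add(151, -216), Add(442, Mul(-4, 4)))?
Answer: -27690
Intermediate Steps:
Mul(Add(151, -216), Add(442, Mul(-4, 4))) = Mul(-65, Add(442, -16)) = Mul(-65, 426) = -27690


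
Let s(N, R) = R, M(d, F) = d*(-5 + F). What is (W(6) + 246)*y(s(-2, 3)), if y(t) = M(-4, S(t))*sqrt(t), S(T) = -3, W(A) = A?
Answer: 8064*sqrt(3) ≈ 13967.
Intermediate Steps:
y(t) = 32*sqrt(t) (y(t) = (-4*(-5 - 3))*sqrt(t) = (-4*(-8))*sqrt(t) = 32*sqrt(t))
(W(6) + 246)*y(s(-2, 3)) = (6 + 246)*(32*sqrt(3)) = 252*(32*sqrt(3)) = 8064*sqrt(3)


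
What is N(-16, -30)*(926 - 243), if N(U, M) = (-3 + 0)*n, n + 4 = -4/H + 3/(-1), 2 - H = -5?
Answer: 108597/7 ≈ 15514.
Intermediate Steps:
H = 7 (H = 2 - 1*(-5) = 2 + 5 = 7)
n = -53/7 (n = -4 + (-4/7 + 3/(-1)) = -4 + (-4*⅐ + 3*(-1)) = -4 + (-4/7 - 3) = -4 - 25/7 = -53/7 ≈ -7.5714)
N(U, M) = 159/7 (N(U, M) = (-3 + 0)*(-53/7) = -3*(-53/7) = 159/7)
N(-16, -30)*(926 - 243) = 159*(926 - 243)/7 = (159/7)*683 = 108597/7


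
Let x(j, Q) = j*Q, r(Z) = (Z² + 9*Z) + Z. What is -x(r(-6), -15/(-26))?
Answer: 180/13 ≈ 13.846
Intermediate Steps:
r(Z) = Z² + 10*Z
x(j, Q) = Q*j
-x(r(-6), -15/(-26)) = -(-15/(-26))*(-6*(10 - 6)) = -(-15*(-1/26))*(-6*4) = -15*(-24)/26 = -1*(-180/13) = 180/13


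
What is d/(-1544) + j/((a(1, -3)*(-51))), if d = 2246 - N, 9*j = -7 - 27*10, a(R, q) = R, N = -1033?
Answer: -1077373/708696 ≈ -1.5202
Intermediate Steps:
j = -277/9 (j = (-7 - 27*10)/9 = (-7 - 270)/9 = (⅑)*(-277) = -277/9 ≈ -30.778)
d = 3279 (d = 2246 - 1*(-1033) = 2246 + 1033 = 3279)
d/(-1544) + j/((a(1, -3)*(-51))) = 3279/(-1544) - 277/(9*(1*(-51))) = 3279*(-1/1544) - 277/9/(-51) = -3279/1544 - 277/9*(-1/51) = -3279/1544 + 277/459 = -1077373/708696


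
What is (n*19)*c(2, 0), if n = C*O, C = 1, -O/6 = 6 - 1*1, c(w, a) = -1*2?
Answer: 1140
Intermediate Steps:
c(w, a) = -2
O = -30 (O = -6*(6 - 1*1) = -6*(6 - 1) = -6*5 = -30)
n = -30 (n = 1*(-30) = -30)
(n*19)*c(2, 0) = -30*19*(-2) = -570*(-2) = 1140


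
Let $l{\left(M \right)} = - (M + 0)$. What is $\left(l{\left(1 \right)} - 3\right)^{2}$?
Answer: $16$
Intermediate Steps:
$l{\left(M \right)} = - M$
$\left(l{\left(1 \right)} - 3\right)^{2} = \left(\left(-1\right) 1 - 3\right)^{2} = \left(-1 + \left(\left(-7 - 1\right) + 5\right)\right)^{2} = \left(-1 + \left(-8 + 5\right)\right)^{2} = \left(-1 - 3\right)^{2} = \left(-4\right)^{2} = 16$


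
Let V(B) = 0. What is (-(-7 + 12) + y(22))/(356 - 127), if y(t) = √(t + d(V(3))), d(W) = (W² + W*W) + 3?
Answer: 0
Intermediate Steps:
d(W) = 3 + 2*W² (d(W) = (W² + W²) + 3 = 2*W² + 3 = 3 + 2*W²)
y(t) = √(3 + t) (y(t) = √(t + (3 + 2*0²)) = √(t + (3 + 2*0)) = √(t + (3 + 0)) = √(t + 3) = √(3 + t))
(-(-7 + 12) + y(22))/(356 - 127) = (-(-7 + 12) + √(3 + 22))/(356 - 127) = (-1*5 + √25)/229 = (-5 + 5)*(1/229) = 0*(1/229) = 0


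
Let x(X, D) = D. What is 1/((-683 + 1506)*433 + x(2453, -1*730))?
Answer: 1/355629 ≈ 2.8119e-6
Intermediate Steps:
1/((-683 + 1506)*433 + x(2453, -1*730)) = 1/((-683 + 1506)*433 - 1*730) = 1/(823*433 - 730) = 1/(356359 - 730) = 1/355629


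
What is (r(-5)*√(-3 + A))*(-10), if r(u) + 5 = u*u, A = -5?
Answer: -400*I*√2 ≈ -565.69*I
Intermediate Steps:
r(u) = -5 + u² (r(u) = -5 + u*u = -5 + u²)
(r(-5)*√(-3 + A))*(-10) = ((-5 + (-5)²)*√(-3 - 5))*(-10) = ((-5 + 25)*√(-8))*(-10) = (20*(2*I*√2))*(-10) = (40*I*√2)*(-10) = -400*I*√2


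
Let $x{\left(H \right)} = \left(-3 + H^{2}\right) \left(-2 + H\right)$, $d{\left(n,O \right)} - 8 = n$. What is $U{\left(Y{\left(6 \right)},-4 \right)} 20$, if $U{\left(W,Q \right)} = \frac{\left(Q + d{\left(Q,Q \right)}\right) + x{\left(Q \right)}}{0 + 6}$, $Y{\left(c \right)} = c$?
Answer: $-260$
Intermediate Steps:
$d{\left(n,O \right)} = 8 + n$
$U{\left(W,Q \right)} = \frac{7}{3} - \frac{Q^{2}}{3} - \frac{Q}{6} + \frac{Q^{3}}{6}$ ($U{\left(W,Q \right)} = \frac{\left(Q + \left(8 + Q\right)\right) + \left(6 + Q^{3} - 3 Q - 2 Q^{2}\right)}{0 + 6} = \frac{\left(8 + 2 Q\right) + \left(6 + Q^{3} - 3 Q - 2 Q^{2}\right)}{6} = \left(14 + Q^{3} - Q - 2 Q^{2}\right) \frac{1}{6} = \frac{7}{3} - \frac{Q^{2}}{3} - \frac{Q}{6} + \frac{Q^{3}}{6}$)
$U{\left(Y{\left(6 \right)},-4 \right)} 20 = \left(\frac{7}{3} - \frac{\left(-4\right)^{2}}{3} - - \frac{2}{3} + \frac{\left(-4\right)^{3}}{6}\right) 20 = \left(\frac{7}{3} - \frac{16}{3} + \frac{2}{3} + \frac{1}{6} \left(-64\right)\right) 20 = \left(\frac{7}{3} - \frac{16}{3} + \frac{2}{3} - \frac{32}{3}\right) 20 = \left(-13\right) 20 = -260$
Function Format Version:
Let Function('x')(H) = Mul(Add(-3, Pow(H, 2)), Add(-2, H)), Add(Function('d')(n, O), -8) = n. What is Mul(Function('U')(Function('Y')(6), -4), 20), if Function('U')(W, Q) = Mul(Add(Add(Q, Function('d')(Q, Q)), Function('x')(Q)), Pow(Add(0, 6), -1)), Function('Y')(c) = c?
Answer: -260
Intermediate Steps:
Function('d')(n, O) = Add(8, n)
Function('U')(W, Q) = Add(Rational(7, 3), Mul(Rational(-1, 3), Pow(Q, 2)), Mul(Rational(-1, 6), Q), Mul(Rational(1, 6), Pow(Q, 3))) (Function('U')(W, Q) = Mul(Add(Add(Q, Add(8, Q)), Add(6, Pow(Q, 3), Mul(-3, Q), Mul(-2, Pow(Q, 2)))), Pow(Add(0, 6), -1)) = Mul(Add(Add(8, Mul(2, Q)), Add(6, Pow(Q, 3), Mul(-3, Q), Mul(-2, Pow(Q, 2)))), Pow(6, -1)) = Mul(Add(14, Pow(Q, 3), Mul(-1, Q), Mul(-2, Pow(Q, 2))), Rational(1, 6)) = Add(Rational(7, 3), Mul(Rational(-1, 3), Pow(Q, 2)), Mul(Rational(-1, 6), Q), Mul(Rational(1, 6), Pow(Q, 3))))
Mul(Function('U')(Function('Y')(6), -4), 20) = Mul(Add(Rational(7, 3), Mul(Rational(-1, 3), Pow(-4, 2)), Mul(Rational(-1, 6), -4), Mul(Rational(1, 6), Pow(-4, 3))), 20) = Mul(Add(Rational(7, 3), Mul(Rational(-1, 3), 16), Rational(2, 3), Mul(Rational(1, 6), -64)), 20) = Mul(Add(Rational(7, 3), Rational(-16, 3), Rational(2, 3), Rational(-32, 3)), 20) = Mul(-13, 20) = -260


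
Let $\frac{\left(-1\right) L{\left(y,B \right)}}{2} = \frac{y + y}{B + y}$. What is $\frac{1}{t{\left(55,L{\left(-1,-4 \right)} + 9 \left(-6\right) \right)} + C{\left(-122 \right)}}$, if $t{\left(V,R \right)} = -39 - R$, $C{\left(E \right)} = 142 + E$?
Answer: $\frac{5}{179} \approx 0.027933$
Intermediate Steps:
$L{\left(y,B \right)} = - \frac{4 y}{B + y}$ ($L{\left(y,B \right)} = - 2 \frac{y + y}{B + y} = - 2 \frac{2 y}{B + y} = - \frac{4 y}{B + y}$)
$\frac{1}{t{\left(55,L{\left(-1,-4 \right)} + 9 \left(-6\right) \right)} + C{\left(-122 \right)}} = \frac{1}{\left(-39 - \left(\left(-4\right) \left(-1\right) \frac{1}{-4 - 1} + 9 \left(-6\right)\right)\right) + \left(142 - 122\right)} = \frac{1}{\left(-39 - \left(\left(-4\right) \left(-1\right) \frac{1}{-5} - 54\right)\right) + 20} = \frac{1}{\left(-39 - \left(\left(-4\right) \left(-1\right) \left(- \frac{1}{5}\right) - 54\right)\right) + 20} = \frac{1}{\left(-39 - \left(- \frac{4}{5} - 54\right)\right) + 20} = \frac{1}{\left(-39 - - \frac{274}{5}\right) + 20} = \frac{1}{\left(-39 + \frac{274}{5}\right) + 20} = \frac{1}{\frac{79}{5} + 20} = \frac{1}{\frac{179}{5}} = \frac{5}{179}$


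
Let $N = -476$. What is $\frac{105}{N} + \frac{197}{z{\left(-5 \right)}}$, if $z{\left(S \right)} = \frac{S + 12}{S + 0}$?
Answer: $- \frac{67085}{476} \approx -140.93$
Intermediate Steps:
$z{\left(S \right)} = \frac{12 + S}{S}$
$\frac{105}{N} + \frac{197}{z{\left(-5 \right)}} = \frac{105}{-476} + \frac{197}{\frac{1}{-5} \left(12 - 5\right)} = 105 \left(- \frac{1}{476}\right) + \frac{197}{\left(- \frac{1}{5}\right) 7} = - \frac{15}{68} + \frac{197}{- \frac{7}{5}} = - \frac{15}{68} + 197 \left(- \frac{5}{7}\right) = - \frac{15}{68} - \frac{985}{7} = - \frac{67085}{476}$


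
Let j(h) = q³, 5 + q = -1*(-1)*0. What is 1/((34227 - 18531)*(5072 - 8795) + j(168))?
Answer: -1/58436333 ≈ -1.7113e-8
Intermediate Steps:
q = -5 (q = -5 - 1*(-1)*0 = -5 + 1*0 = -5 + 0 = -5)
j(h) = -125 (j(h) = (-5)³ = -125)
1/((34227 - 18531)*(5072 - 8795) + j(168)) = 1/((34227 - 18531)*(5072 - 8795) - 125) = 1/(15696*(-3723) - 125) = 1/(-58436208 - 125) = 1/(-58436333) = -1/58436333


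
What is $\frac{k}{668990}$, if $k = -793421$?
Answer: $- \frac{41759}{35210} \approx -1.186$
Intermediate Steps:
$\frac{k}{668990} = - \frac{793421}{668990} = \left(-793421\right) \frac{1}{668990} = - \frac{41759}{35210}$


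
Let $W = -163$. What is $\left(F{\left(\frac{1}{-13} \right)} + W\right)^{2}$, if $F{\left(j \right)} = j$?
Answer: $\frac{4494400}{169} \approx 26594.0$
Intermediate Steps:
$\left(F{\left(\frac{1}{-13} \right)} + W\right)^{2} = \left(\frac{1}{-13} - 163\right)^{2} = \left(- \frac{1}{13} - 163\right)^{2} = \left(- \frac{2120}{13}\right)^{2} = \frac{4494400}{169}$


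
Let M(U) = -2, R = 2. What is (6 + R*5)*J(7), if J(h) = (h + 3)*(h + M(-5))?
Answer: 800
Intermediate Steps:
J(h) = (-2 + h)*(3 + h) (J(h) = (h + 3)*(h - 2) = (3 + h)*(-2 + h) = (-2 + h)*(3 + h))
(6 + R*5)*J(7) = (6 + 2*5)*(-6 + 7 + 7**2) = (6 + 10)*(-6 + 7 + 49) = 16*50 = 800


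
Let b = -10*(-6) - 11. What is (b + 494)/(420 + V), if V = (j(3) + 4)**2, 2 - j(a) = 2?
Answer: 543/436 ≈ 1.2454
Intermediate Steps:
j(a) = 0 (j(a) = 2 - 1*2 = 2 - 2 = 0)
b = 49 (b = 60 - 11 = 49)
V = 16 (V = (0 + 4)**2 = 4**2 = 16)
(b + 494)/(420 + V) = (49 + 494)/(420 + 16) = 543/436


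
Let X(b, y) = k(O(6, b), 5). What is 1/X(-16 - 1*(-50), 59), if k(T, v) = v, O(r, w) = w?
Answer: ⅕ ≈ 0.20000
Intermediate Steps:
X(b, y) = 5
1/X(-16 - 1*(-50), 59) = 1/5 = ⅕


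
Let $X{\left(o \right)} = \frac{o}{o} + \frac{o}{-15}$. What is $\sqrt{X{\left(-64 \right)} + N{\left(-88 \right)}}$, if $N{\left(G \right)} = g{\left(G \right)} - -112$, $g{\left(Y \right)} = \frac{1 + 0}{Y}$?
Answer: $\frac{\sqrt{51076410}}{660} \approx 10.828$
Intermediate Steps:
$X{\left(o \right)} = 1 - \frac{o}{15}$ ($X{\left(o \right)} = 1 + o \left(- \frac{1}{15}\right) = 1 - \frac{o}{15}$)
$g{\left(Y \right)} = \frac{1}{Y}$ ($g{\left(Y \right)} = 1 \frac{1}{Y} = \frac{1}{Y}$)
$N{\left(G \right)} = 112 + \frac{1}{G}$ ($N{\left(G \right)} = \frac{1}{G} - -112 = \frac{1}{G} + 112 = 112 + \frac{1}{G}$)
$\sqrt{X{\left(-64 \right)} + N{\left(-88 \right)}} = \sqrt{\left(1 - - \frac{64}{15}\right) + \left(112 + \frac{1}{-88}\right)} = \sqrt{\left(1 + \frac{64}{15}\right) + \left(112 - \frac{1}{88}\right)} = \sqrt{\frac{79}{15} + \frac{9855}{88}} = \sqrt{\frac{154777}{1320}} = \frac{\sqrt{51076410}}{660}$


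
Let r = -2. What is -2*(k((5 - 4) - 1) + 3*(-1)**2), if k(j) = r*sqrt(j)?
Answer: -6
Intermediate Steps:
k(j) = -2*sqrt(j)
-2*(k((5 - 4) - 1) + 3*(-1)**2) = -2*(-2*sqrt((5 - 4) - 1) + 3*(-1)**2) = -2*(-2*sqrt(1 - 1) + 3*1) = -2*(-2*sqrt(0) + 3) = -2*(-2*0 + 3) = -2*(0 + 3) = -2*3 = -6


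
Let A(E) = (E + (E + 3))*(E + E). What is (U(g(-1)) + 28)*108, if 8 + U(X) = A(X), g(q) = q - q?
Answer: 2160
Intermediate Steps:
A(E) = 2*E*(3 + 2*E) (A(E) = (E + (3 + E))*(2*E) = (3 + 2*E)*(2*E) = 2*E*(3 + 2*E))
g(q) = 0
U(X) = -8 + 2*X*(3 + 2*X)
(U(g(-1)) + 28)*108 = ((-8 + 2*0*(3 + 2*0)) + 28)*108 = ((-8 + 2*0*(3 + 0)) + 28)*108 = ((-8 + 2*0*3) + 28)*108 = ((-8 + 0) + 28)*108 = (-8 + 28)*108 = 20*108 = 2160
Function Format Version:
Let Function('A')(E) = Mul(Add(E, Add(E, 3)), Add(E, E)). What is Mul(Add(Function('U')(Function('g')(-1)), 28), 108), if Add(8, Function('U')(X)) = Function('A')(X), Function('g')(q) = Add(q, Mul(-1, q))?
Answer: 2160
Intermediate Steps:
Function('A')(E) = Mul(2, E, Add(3, Mul(2, E))) (Function('A')(E) = Mul(Add(E, Add(3, E)), Mul(2, E)) = Mul(Add(3, Mul(2, E)), Mul(2, E)) = Mul(2, E, Add(3, Mul(2, E))))
Function('g')(q) = 0
Function('U')(X) = Add(-8, Mul(2, X, Add(3, Mul(2, X))))
Mul(Add(Function('U')(Function('g')(-1)), 28), 108) = Mul(Add(Add(-8, Mul(2, 0, Add(3, Mul(2, 0)))), 28), 108) = Mul(Add(Add(-8, Mul(2, 0, Add(3, 0))), 28), 108) = Mul(Add(Add(-8, Mul(2, 0, 3)), 28), 108) = Mul(Add(Add(-8, 0), 28), 108) = Mul(Add(-8, 28), 108) = Mul(20, 108) = 2160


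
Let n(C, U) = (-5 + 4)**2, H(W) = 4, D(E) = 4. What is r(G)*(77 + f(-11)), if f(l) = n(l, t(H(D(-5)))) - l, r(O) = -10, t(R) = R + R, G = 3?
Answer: -890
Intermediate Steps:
t(R) = 2*R
n(C, U) = 1 (n(C, U) = (-1)**2 = 1)
f(l) = 1 - l
r(G)*(77 + f(-11)) = -10*(77 + (1 - 1*(-11))) = -10*(77 + (1 + 11)) = -10*(77 + 12) = -10*89 = -890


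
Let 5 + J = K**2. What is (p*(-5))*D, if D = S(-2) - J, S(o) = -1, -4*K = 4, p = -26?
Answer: 390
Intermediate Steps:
K = -1 (K = -1/4*4 = -1)
J = -4 (J = -5 + (-1)**2 = -5 + 1 = -4)
D = 3 (D = -1 - 1*(-4) = -1 + 4 = 3)
(p*(-5))*D = -26*(-5)*3 = 130*3 = 390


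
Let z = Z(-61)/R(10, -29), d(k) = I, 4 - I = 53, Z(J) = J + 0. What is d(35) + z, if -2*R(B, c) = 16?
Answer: -331/8 ≈ -41.375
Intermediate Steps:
Z(J) = J
I = -49 (I = 4 - 1*53 = 4 - 53 = -49)
d(k) = -49
R(B, c) = -8 (R(B, c) = -1/2*16 = -8)
z = 61/8 (z = -61/(-8) = -61*(-1/8) = 61/8 ≈ 7.6250)
d(35) + z = -49 + 61/8 = -331/8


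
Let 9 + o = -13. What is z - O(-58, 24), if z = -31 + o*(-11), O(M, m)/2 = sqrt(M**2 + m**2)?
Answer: 211 - 4*sqrt(985) ≈ 85.461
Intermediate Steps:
o = -22 (o = -9 - 13 = -22)
O(M, m) = 2*sqrt(M**2 + m**2)
z = 211 (z = -31 - 22*(-11) = -31 + 242 = 211)
z - O(-58, 24) = 211 - 2*sqrt((-58)**2 + 24**2) = 211 - 2*sqrt(3364 + 576) = 211 - 2*sqrt(3940) = 211 - 2*2*sqrt(985) = 211 - 4*sqrt(985)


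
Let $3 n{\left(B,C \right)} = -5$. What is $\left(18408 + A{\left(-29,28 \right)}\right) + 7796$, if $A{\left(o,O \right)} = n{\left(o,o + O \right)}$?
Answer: $\frac{78607}{3} \approx 26202.0$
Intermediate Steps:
$n{\left(B,C \right)} = - \frac{5}{3}$ ($n{\left(B,C \right)} = \frac{1}{3} \left(-5\right) = - \frac{5}{3}$)
$A{\left(o,O \right)} = - \frac{5}{3}$
$\left(18408 + A{\left(-29,28 \right)}\right) + 7796 = \left(18408 - \frac{5}{3}\right) + 7796 = \frac{55219}{3} + 7796 = \frac{78607}{3}$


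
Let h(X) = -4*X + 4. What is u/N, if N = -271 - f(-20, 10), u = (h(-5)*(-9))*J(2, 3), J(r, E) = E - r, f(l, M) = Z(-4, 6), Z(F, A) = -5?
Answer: 108/133 ≈ 0.81203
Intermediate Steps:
f(l, M) = -5
h(X) = 4 - 4*X
u = -216 (u = ((4 - 4*(-5))*(-9))*(3 - 1*2) = ((4 + 20)*(-9))*(3 - 2) = (24*(-9))*1 = -216*1 = -216)
N = -266 (N = -271 - 1*(-5) = -271 + 5 = -266)
u/N = -216/(-266) = -216*(-1/266) = 108/133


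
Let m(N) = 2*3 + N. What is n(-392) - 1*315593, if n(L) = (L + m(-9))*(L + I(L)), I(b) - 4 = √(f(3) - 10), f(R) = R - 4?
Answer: -162333 - 395*I*√11 ≈ -1.6233e+5 - 1310.1*I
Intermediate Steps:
f(R) = -4 + R
I(b) = 4 + I*√11 (I(b) = 4 + √((-4 + 3) - 10) = 4 + √(-1 - 10) = 4 + √(-11) = 4 + I*√11)
m(N) = 6 + N
n(L) = (-3 + L)*(4 + L + I*√11) (n(L) = (L + (6 - 9))*(L + (4 + I*√11)) = (L - 3)*(4 + L + I*√11) = (-3 + L)*(4 + L + I*√11))
n(-392) - 1*315593 = (-12 - 392 + (-392)² - 3*I*√11 + I*(-392)*√11) - 1*315593 = (-12 - 392 + 153664 - 3*I*√11 - 392*I*√11) - 315593 = (153260 - 395*I*√11) - 315593 = -162333 - 395*I*√11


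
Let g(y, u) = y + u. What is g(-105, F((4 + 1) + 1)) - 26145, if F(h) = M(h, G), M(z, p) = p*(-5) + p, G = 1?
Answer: -26254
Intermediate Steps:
M(z, p) = -4*p (M(z, p) = -5*p + p = -4*p)
F(h) = -4 (F(h) = -4*1 = -4)
g(y, u) = u + y
g(-105, F((4 + 1) + 1)) - 26145 = (-4 - 105) - 26145 = -109 - 26145 = -26254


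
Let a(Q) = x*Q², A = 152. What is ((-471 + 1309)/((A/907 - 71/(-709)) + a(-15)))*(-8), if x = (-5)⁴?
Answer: -1077773588/22607726635 ≈ -0.047673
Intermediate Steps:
x = 625
a(Q) = 625*Q²
((-471 + 1309)/((A/907 - 71/(-709)) + a(-15)))*(-8) = ((-471 + 1309)/((152/907 - 71/(-709)) + 625*(-15)²))*(-8) = (838/((152*(1/907) - 71*(-1/709)) + 625*225))*(-8) = (838/((152/907 + 71/709) + 140625))*(-8) = (838/(172165/643063 + 140625))*(-8) = (838/(90430906540/643063))*(-8) = (838*(643063/90430906540))*(-8) = (269443397/45215453270)*(-8) = -1077773588/22607726635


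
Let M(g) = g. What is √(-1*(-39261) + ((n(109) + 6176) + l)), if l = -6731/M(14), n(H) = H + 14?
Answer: 37*√6454/14 ≈ 212.32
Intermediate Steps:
n(H) = 14 + H
l = -6731/14 ≈ -480.79
√(-1*(-39261) + ((n(109) + 6176) + l)) = √(-1*(-39261) + (((14 + 109) + 6176) - 6731/14)) = √(39261 + ((123 + 6176) - 6731/14)) = √(39261 + (6299 - 6731/14)) = √(39261 + 81455/14) = √(631109/14) = 37*√6454/14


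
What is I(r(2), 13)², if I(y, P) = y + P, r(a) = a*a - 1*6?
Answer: 121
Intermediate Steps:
r(a) = -6 + a² (r(a) = a² - 6 = -6 + a²)
I(y, P) = P + y
I(r(2), 13)² = (13 + (-6 + 2²))² = (13 + (-6 + 4))² = (13 - 2)² = 11² = 121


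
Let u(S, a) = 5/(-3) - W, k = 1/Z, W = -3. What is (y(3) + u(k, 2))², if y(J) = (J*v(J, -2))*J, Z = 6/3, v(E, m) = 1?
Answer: 961/9 ≈ 106.78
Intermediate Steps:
Z = 2 (Z = 6*(⅓) = 2)
k = ½ (k = 1/2 = ½ ≈ 0.50000)
u(S, a) = 4/3 (u(S, a) = 5/(-3) - 1*(-3) = 5*(-⅓) + 3 = -5/3 + 3 = 4/3)
y(J) = J² (y(J) = (J*1)*J = J*J = J²)
(y(3) + u(k, 2))² = (3² + 4/3)² = (9 + 4/3)² = (31/3)² = 961/9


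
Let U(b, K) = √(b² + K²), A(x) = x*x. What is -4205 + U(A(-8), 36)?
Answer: -4205 + 4*√337 ≈ -4131.6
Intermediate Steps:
A(x) = x²
U(b, K) = √(K² + b²)
-4205 + U(A(-8), 36) = -4205 + √(36² + ((-8)²)²) = -4205 + √(1296 + 64²) = -4205 + √(1296 + 4096) = -4205 + √5392 = -4205 + 4*√337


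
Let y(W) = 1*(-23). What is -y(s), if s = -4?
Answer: 23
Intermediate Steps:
y(W) = -23
-y(s) = -1*(-23) = 23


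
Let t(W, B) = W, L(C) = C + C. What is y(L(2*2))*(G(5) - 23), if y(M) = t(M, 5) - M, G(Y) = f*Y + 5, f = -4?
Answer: 0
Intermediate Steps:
L(C) = 2*C
G(Y) = 5 - 4*Y (G(Y) = -4*Y + 5 = 5 - 4*Y)
y(M) = 0 (y(M) = M - M = 0)
y(L(2*2))*(G(5) - 23) = 0*((5 - 4*5) - 23) = 0*((5 - 20) - 23) = 0*(-15 - 23) = 0*(-38) = 0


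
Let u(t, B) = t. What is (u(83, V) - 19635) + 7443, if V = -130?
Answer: -12109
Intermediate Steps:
(u(83, V) - 19635) + 7443 = (83 - 19635) + 7443 = -19552 + 7443 = -12109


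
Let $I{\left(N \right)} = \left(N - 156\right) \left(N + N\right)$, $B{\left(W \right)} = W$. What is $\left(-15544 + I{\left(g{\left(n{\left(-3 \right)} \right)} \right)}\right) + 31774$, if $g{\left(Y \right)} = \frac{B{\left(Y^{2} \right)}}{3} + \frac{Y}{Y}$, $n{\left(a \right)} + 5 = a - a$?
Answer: $\frac{121430}{9} \approx 13492.0$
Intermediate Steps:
$n{\left(a \right)} = -5$ ($n{\left(a \right)} = -5 + \left(a - a\right) = -5 + 0 = -5$)
$g{\left(Y \right)} = 1 + \frac{Y^{2}}{3}$ ($g{\left(Y \right)} = \frac{Y^{2}}{3} + \frac{Y}{Y} = Y^{2} \cdot \frac{1}{3} + 1 = \frac{Y^{2}}{3} + 1 = 1 + \frac{Y^{2}}{3}$)
$I{\left(N \right)} = 2 N \left(-156 + N\right)$ ($I{\left(N \right)} = \left(-156 + N\right) 2 N = 2 N \left(-156 + N\right)$)
$\left(-15544 + I{\left(g{\left(n{\left(-3 \right)} \right)} \right)}\right) + 31774 = \left(-15544 + 2 \left(1 + \frac{\left(-5\right)^{2}}{3}\right) \left(-156 + \left(1 + \frac{\left(-5\right)^{2}}{3}\right)\right)\right) + 31774 = \left(-15544 + 2 \left(1 + \frac{1}{3} \cdot 25\right) \left(-156 + \left(1 + \frac{1}{3} \cdot 25\right)\right)\right) + 31774 = \left(-15544 + 2 \left(1 + \frac{25}{3}\right) \left(-156 + \left(1 + \frac{25}{3}\right)\right)\right) + 31774 = \left(-15544 + 2 \cdot \frac{28}{3} \left(-156 + \frac{28}{3}\right)\right) + 31774 = \left(-15544 + 2 \cdot \frac{28}{3} \left(- \frac{440}{3}\right)\right) + 31774 = \left(-15544 - \frac{24640}{9}\right) + 31774 = - \frac{164536}{9} + 31774 = \frac{121430}{9}$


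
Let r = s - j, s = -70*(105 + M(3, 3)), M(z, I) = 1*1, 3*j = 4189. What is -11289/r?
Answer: 33867/26449 ≈ 1.2805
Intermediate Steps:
j = 4189/3 (j = (⅓)*4189 = 4189/3 ≈ 1396.3)
M(z, I) = 1
s = -7420 (s = -70*(105 + 1) = -70*106 = -7420)
r = -26449/3 (r = -7420 - 1*4189/3 = -7420 - 4189/3 = -26449/3 ≈ -8816.3)
-11289/r = -11289/(-26449/3) = -11289*(-3/26449) = 33867/26449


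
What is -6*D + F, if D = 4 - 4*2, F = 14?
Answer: 38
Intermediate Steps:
D = -4 (D = 4 - 8 = -4)
-6*D + F = -6*(-4) + 14 = 24 + 14 = 38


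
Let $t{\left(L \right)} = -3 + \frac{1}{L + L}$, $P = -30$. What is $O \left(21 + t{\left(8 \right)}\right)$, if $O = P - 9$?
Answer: $- \frac{11271}{16} \approx -704.44$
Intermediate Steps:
$t{\left(L \right)} = -3 + \frac{1}{2 L}$
$O = -39$ ($O = -30 - 9 = -39$)
$O \left(21 + t{\left(8 \right)}\right) = - 39 \left(21 - \left(3 - \frac{1}{2 \cdot 8}\right)\right) = - 39 \left(21 + \left(-3 + \frac{1}{2} \cdot \frac{1}{8}\right)\right) = - 39 \left(21 + \left(-3 + \frac{1}{16}\right)\right) = - 39 \left(21 - \frac{47}{16}\right) = \left(-39\right) \frac{289}{16} = - \frac{11271}{16}$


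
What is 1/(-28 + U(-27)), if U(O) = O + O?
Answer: -1/82 ≈ -0.012195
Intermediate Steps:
U(O) = 2*O
1/(-28 + U(-27)) = 1/(-28 + 2*(-27)) = 1/(-28 - 54) = 1/(-82) = -1/82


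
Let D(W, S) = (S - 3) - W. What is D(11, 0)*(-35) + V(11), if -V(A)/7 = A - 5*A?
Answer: 798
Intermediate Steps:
D(W, S) = -3 + S - W (D(W, S) = (-3 + S) - W = -3 + S - W)
V(A) = 28*A (V(A) = -7*(A - 5*A) = -(-28)*A = 28*A)
D(11, 0)*(-35) + V(11) = (-3 + 0 - 1*11)*(-35) + 28*11 = (-3 + 0 - 11)*(-35) + 308 = -14*(-35) + 308 = 490 + 308 = 798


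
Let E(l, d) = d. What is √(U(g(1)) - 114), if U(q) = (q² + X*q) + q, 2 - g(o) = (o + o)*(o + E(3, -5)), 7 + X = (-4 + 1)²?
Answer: 4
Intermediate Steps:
X = 2 (X = -7 + (-4 + 1)² = -7 + (-3)² = -7 + 9 = 2)
g(o) = 2 - 2*o*(-5 + o) (g(o) = 2 - (o + o)*(o - 5) = 2 - 2*o*(-5 + o))
U(q) = q² + 3*q (U(q) = (q² + 2*q) + q = q² + 3*q)
√(U(g(1)) - 114) = √((2 - 2*1² + 10*1)*(3 + (2 - 2*1² + 10*1)) - 114) = √((2 - 2*1 + 10)*(3 + (2 - 2*1 + 10)) - 114) = √((2 - 2 + 10)*(3 + (2 - 2 + 10)) - 114) = √(10*(3 + 10) - 114) = √(10*13 - 114) = √(130 - 114) = √16 = 4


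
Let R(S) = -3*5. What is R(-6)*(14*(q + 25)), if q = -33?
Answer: 1680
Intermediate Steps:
R(S) = -15
R(-6)*(14*(q + 25)) = -210*(-33 + 25) = -210*(-8) = -15*(-112) = 1680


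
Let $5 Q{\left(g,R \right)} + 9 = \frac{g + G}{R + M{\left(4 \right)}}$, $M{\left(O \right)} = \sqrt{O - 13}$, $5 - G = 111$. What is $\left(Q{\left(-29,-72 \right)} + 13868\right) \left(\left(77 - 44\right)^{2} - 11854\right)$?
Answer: $- \frac{86130909251}{577} - \frac{96885 i}{577} \approx -1.4927 \cdot 10^{8} - 167.91 i$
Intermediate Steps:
$G = -106$ ($G = 5 - 111 = -106$)
$M{\left(O \right)} = \sqrt{-13 + O}$
$Q{\left(g,R \right)} = - \frac{9}{5} + \frac{-106 + g}{5 \left(R + 3 i\right)}$ ($Q{\left(g,R \right)} = - \frac{9}{5} + \frac{\left(g - 106\right) \frac{1}{R + \sqrt{-13 + 4}}}{5} = - \frac{9}{5} + \frac{\left(-106 + g\right) \frac{1}{R + \sqrt{-9}}}{5} = - \frac{9}{5} + \frac{\left(-106 + g\right) \frac{1}{R + 3 i}}{5} = - \frac{9}{5} + \frac{\frac{1}{R + 3 i} \left(-106 + g\right)}{5} = - \frac{9}{5} + \frac{-106 + g}{5 \left(R + 3 i\right)}$)
$\left(Q{\left(-29,-72 \right)} + 13868\right) \left(\left(77 - 44\right)^{2} - 11854\right) = \left(\frac{-106 - 29 - 27 i - -648}{5 \left(-72 + 3 i\right)} + 13868\right) \left(\left(77 - 44\right)^{2} - 11854\right) = \left(\frac{\frac{-72 - 3 i}{5193} \left(-106 - 29 - 27 i + 648\right)}{5} + 13868\right) \left(33^{2} - 11854\right) = \left(\frac{\frac{-72 - 3 i}{5193} \left(513 - 27 i\right)}{5} + 13868\right) \left(1089 - 11854\right) = \left(\frac{\left(-72 - 3 i\right) \left(513 - 27 i\right)}{25965} + 13868\right) \left(-10765\right) = \left(13868 + \frac{\left(-72 - 3 i\right) \left(513 - 27 i\right)}{25965}\right) \left(-10765\right) = -149289020 - \frac{2153 \left(-72 - 3 i\right) \left(513 - 27 i\right)}{5193}$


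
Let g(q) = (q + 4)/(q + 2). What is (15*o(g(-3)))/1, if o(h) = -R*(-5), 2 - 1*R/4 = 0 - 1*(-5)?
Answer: -900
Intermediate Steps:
R = -12 (R = 8 - 4*(0 - 1*(-5)) = 8 - 4*(0 + 5) = 8 - 4*5 = 8 - 20 = -12)
g(q) = (4 + q)/(2 + q)
o(h) = -60 (o(h) = -1*(-12)*(-5) = 12*(-5) = -60)
(15*o(g(-3)))/1 = (15*(-60))/1 = -900*1 = -900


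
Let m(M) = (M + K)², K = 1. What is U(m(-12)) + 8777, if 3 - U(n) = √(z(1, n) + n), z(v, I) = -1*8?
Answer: 8780 - √113 ≈ 8769.4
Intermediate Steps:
z(v, I) = -8
m(M) = (1 + M)² (m(M) = (M + 1)² = (1 + M)²)
U(n) = 3 - √(-8 + n)
U(m(-12)) + 8777 = (3 - √(-8 + (1 - 12)²)) + 8777 = (3 - √(-8 + (-11)²)) + 8777 = (3 - √(-8 + 121)) + 8777 = (3 - √113) + 8777 = 8780 - √113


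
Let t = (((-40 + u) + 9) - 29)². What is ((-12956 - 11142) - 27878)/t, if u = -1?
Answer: -51976/3721 ≈ -13.968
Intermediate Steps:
t = 3721 (t = (((-40 - 1) + 9) - 29)² = ((-41 + 9) - 29)² = (-32 - 29)² = (-61)² = 3721)
((-12956 - 11142) - 27878)/t = ((-12956 - 11142) - 27878)/3721 = (-24098 - 27878)*(1/3721) = -51976*1/3721 = -51976/3721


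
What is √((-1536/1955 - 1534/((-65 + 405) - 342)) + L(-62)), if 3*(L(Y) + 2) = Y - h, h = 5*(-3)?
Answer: 2*√6437177670/5865 ≈ 27.360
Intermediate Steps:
h = -15
L(Y) = 3 + Y/3 (L(Y) = -2 + (Y - 1*(-15))/3 = -2 + (Y + 15)/3 = -2 + (15 + Y)/3 = -2 + (5 + Y/3) = 3 + Y/3)
√((-1536/1955 - 1534/((-65 + 405) - 342)) + L(-62)) = √((-1536/1955 - 1534/((-65 + 405) - 342)) + (3 + (⅓)*(-62))) = √((-1536*1/1955 - 1534/(340 - 342)) + (3 - 62/3)) = √((-1536/1955 - 1534/(-2)) - 53/3) = √((-1536/1955 - 1534*(-½)) - 53/3) = √((-1536/1955 + 767) - 53/3) = √(1497949/1955 - 53/3) = √(4390232/5865) = 2*√6437177670/5865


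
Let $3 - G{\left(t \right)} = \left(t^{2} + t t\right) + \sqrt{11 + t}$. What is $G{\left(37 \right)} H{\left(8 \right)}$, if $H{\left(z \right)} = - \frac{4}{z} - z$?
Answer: $\frac{46495}{2} + 34 \sqrt{3} \approx 23306.0$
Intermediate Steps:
$H{\left(z \right)} = - z - \frac{4}{z}$
$G{\left(t \right)} = 3 - \sqrt{11 + t} - 2 t^{2}$ ($G{\left(t \right)} = 3 - \left(\left(t^{2} + t t\right) + \sqrt{11 + t}\right) = 3 - \left(\left(t^{2} + t^{2}\right) + \sqrt{11 + t}\right) = 3 - \left(2 t^{2} + \sqrt{11 + t}\right) = 3 - \left(\sqrt{11 + t} + 2 t^{2}\right) = 3 - \sqrt{11 + t} - 2 t^{2}$)
$G{\left(37 \right)} H{\left(8 \right)} = \left(3 - \sqrt{11 + 37} - 2 \cdot 37^{2}\right) \left(\left(-1\right) 8 - \frac{4}{8}\right) = \left(3 - \sqrt{48} - 2738\right) \left(-8 - \frac{1}{2}\right) = \left(3 - 4 \sqrt{3} - 2738\right) \left(-8 - \frac{1}{2}\right) = \left(3 - 4 \sqrt{3} - 2738\right) \left(- \frac{17}{2}\right) = \left(-2735 - 4 \sqrt{3}\right) \left(- \frac{17}{2}\right) = \frac{46495}{2} + 34 \sqrt{3}$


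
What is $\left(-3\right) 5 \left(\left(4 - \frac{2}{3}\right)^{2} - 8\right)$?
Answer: $- \frac{140}{3} \approx -46.667$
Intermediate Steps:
$\left(-3\right) 5 \left(\left(4 - \frac{2}{3}\right)^{2} - 8\right) = - 15 \left(\left(4 - \frac{2}{3}\right)^{2} - 8\right) = - 15 \left(\left(\frac{10}{3}\right)^{2} - 8\right) = - 15 \left(\frac{100}{9} - 8\right) = \left(-15\right) \frac{28}{9} = - \frac{140}{3}$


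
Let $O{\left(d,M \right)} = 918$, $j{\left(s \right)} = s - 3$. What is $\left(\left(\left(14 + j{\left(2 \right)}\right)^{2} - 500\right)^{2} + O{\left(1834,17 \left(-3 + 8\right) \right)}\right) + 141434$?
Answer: $251913$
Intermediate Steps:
$j{\left(s \right)} = -3 + s$
$\left(\left(\left(14 + j{\left(2 \right)}\right)^{2} - 500\right)^{2} + O{\left(1834,17 \left(-3 + 8\right) \right)}\right) + 141434 = \left(\left(\left(14 + \left(-3 + 2\right)\right)^{2} - 500\right)^{2} + 918\right) + 141434 = \left(\left(\left(14 - 1\right)^{2} - 500\right)^{2} + 918\right) + 141434 = \left(\left(13^{2} - 500\right)^{2} + 918\right) + 141434 = \left(\left(169 - 500\right)^{2} + 918\right) + 141434 = \left(\left(-331\right)^{2} + 918\right) + 141434 = \left(109561 + 918\right) + 141434 = 110479 + 141434 = 251913$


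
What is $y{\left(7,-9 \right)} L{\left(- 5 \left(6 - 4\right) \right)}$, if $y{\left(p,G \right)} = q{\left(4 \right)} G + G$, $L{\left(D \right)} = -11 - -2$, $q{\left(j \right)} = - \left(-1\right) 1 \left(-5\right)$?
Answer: $-324$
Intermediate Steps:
$q{\left(j \right)} = -5$ ($q{\left(j \right)} = - \left(-1\right) \left(-5\right) = \left(-1\right) 5 = -5$)
$L{\left(D \right)} = -9$ ($L{\left(D \right)} = -11 + 2 = -9$)
$y{\left(p,G \right)} = - 4 G$ ($y{\left(p,G \right)} = - 5 G + G = - 4 G$)
$y{\left(7,-9 \right)} L{\left(- 5 \left(6 - 4\right) \right)} = \left(-4\right) \left(-9\right) \left(-9\right) = 36 \left(-9\right) = -324$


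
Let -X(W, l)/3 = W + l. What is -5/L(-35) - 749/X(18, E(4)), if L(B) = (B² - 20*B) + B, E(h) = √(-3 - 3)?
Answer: 283067/20790 - 749*I*√6/990 ≈ 13.616 - 1.8532*I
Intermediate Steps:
E(h) = I*√6 (E(h) = √(-6) = I*√6)
X(W, l) = -3*W - 3*l (X(W, l) = -3*(W + l) = -3*W - 3*l)
L(B) = B² - 19*B
-5/L(-35) - 749/X(18, E(4)) = -5*(-1/(35*(-19 - 35))) - 749/(-3*18 - 3*I*√6) = -5/((-35*(-54))) - 749/(-54 - 3*I*√6) = -5/1890 - 749/(-54 - 3*I*√6) = -5*1/1890 - 749/(-54 - 3*I*√6) = -1/378 - 749/(-54 - 3*I*√6)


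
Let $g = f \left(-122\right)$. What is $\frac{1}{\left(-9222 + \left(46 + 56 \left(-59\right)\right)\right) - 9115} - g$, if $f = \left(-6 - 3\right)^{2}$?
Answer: $\frac{213401789}{21595} \approx 9882.0$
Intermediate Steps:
$f = 81$ ($f = \left(-9\right)^{2} = 81$)
$g = -9882$ ($g = 81 \left(-122\right) = -9882$)
$\frac{1}{\left(-9222 + \left(46 + 56 \left(-59\right)\right)\right) - 9115} - g = \frac{1}{\left(-9222 + \left(46 + 56 \left(-59\right)\right)\right) - 9115} - -9882 = \frac{1}{\left(-9222 + \left(46 - 3304\right)\right) - 9115} + 9882 = \frac{1}{\left(-9222 - 3258\right) - 9115} + 9882 = \frac{1}{-12480 - 9115} + 9882 = \frac{1}{-21595} + 9882 = - \frac{1}{21595} + 9882 = \frac{213401789}{21595}$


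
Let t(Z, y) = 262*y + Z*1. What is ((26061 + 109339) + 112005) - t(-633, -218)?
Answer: 305154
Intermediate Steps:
t(Z, y) = Z + 262*y (t(Z, y) = 262*y + Z = Z + 262*y)
((26061 + 109339) + 112005) - t(-633, -218) = ((26061 + 109339) + 112005) - (-633 + 262*(-218)) = (135400 + 112005) - (-633 - 57116) = 247405 - 1*(-57749) = 247405 + 57749 = 305154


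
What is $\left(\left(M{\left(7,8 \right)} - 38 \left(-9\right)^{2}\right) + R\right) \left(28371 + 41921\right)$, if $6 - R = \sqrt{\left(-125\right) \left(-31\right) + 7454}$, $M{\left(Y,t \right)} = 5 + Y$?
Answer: $-215093520 - 70292 \sqrt{11329} \approx -2.2258 \cdot 10^{8}$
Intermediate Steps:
$R = 6 - \sqrt{11329}$ ($R = 6 - \sqrt{\left(-125\right) \left(-31\right) + 7454} = 6 - \sqrt{3875 + 7454} = 6 - \sqrt{11329} \approx -100.44$)
$\left(\left(M{\left(7,8 \right)} - 38 \left(-9\right)^{2}\right) + R\right) \left(28371 + 41921\right) = \left(\left(\left(5 + 7\right) - 38 \left(-9\right)^{2}\right) + \left(6 - \sqrt{11329}\right)\right) \left(28371 + 41921\right) = \left(\left(12 - 3078\right) + \left(6 - \sqrt{11329}\right)\right) 70292 = \left(-3066 + \left(6 - \sqrt{11329}\right)\right) 70292 = \left(-3060 - \sqrt{11329}\right) 70292 = -215093520 - 70292 \sqrt{11329}$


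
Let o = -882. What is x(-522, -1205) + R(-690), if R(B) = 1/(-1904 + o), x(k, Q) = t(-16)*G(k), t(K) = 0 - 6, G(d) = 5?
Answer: -83581/2786 ≈ -30.000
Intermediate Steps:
t(K) = -6
x(k, Q) = -30 (x(k, Q) = -6*5 = -30)
R(B) = -1/2786 (R(B) = 1/(-1904 - 882) = 1/(-2786) = -1/2786)
x(-522, -1205) + R(-690) = -30 - 1/2786 = -83581/2786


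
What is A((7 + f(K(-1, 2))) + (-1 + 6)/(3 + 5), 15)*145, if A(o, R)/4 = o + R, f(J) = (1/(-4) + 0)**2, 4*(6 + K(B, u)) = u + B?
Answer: 52635/4 ≈ 13159.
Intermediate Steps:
K(B, u) = -6 + B/4 + u/4 (K(B, u) = -6 + (u + B)/4 = -6 + (B + u)/4 = -6 + (B/4 + u/4) = -6 + B/4 + u/4)
f(J) = 1/16 (f(J) = (-1/4 + 0)**2 = (-1/4)**2 = 1/16)
A(o, R) = 4*R + 4*o (A(o, R) = 4*(o + R) = 4*(R + o) = 4*R + 4*o)
A((7 + f(K(-1, 2))) + (-1 + 6)/(3 + 5), 15)*145 = (4*15 + 4*((7 + 1/16) + (-1 + 6)/(3 + 5)))*145 = (60 + 4*(113/16 + 5/8))*145 = (60 + 4*(123/16))*145 = (60 + 123/4)*145 = (363/4)*145 = 52635/4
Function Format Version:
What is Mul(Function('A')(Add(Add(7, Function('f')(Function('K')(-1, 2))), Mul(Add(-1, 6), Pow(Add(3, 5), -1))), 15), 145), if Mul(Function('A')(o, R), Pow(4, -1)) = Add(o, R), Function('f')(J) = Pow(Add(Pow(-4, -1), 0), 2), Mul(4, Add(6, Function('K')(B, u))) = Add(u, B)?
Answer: Rational(52635, 4) ≈ 13159.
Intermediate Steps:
Function('K')(B, u) = Add(-6, Mul(Rational(1, 4), B), Mul(Rational(1, 4), u)) (Function('K')(B, u) = Add(-6, Mul(Rational(1, 4), Add(u, B))) = Add(-6, Mul(Rational(1, 4), Add(B, u))) = Add(-6, Add(Mul(Rational(1, 4), B), Mul(Rational(1, 4), u))) = Add(-6, Mul(Rational(1, 4), B), Mul(Rational(1, 4), u)))
Function('f')(J) = Rational(1, 16) (Function('f')(J) = Pow(Add(Rational(-1, 4), 0), 2) = Pow(Rational(-1, 4), 2) = Rational(1, 16))
Function('A')(o, R) = Add(Mul(4, R), Mul(4, o)) (Function('A')(o, R) = Mul(4, Add(o, R)) = Mul(4, Add(R, o)) = Add(Mul(4, R), Mul(4, o)))
Mul(Function('A')(Add(Add(7, Function('f')(Function('K')(-1, 2))), Mul(Add(-1, 6), Pow(Add(3, 5), -1))), 15), 145) = Mul(Add(Mul(4, 15), Mul(4, Add(Add(7, Rational(1, 16)), Mul(Add(-1, 6), Pow(Add(3, 5), -1))))), 145) = Mul(Add(60, Mul(4, Add(Rational(113, 16), Mul(5, Pow(8, -1))))), 145) = Mul(Add(60, Mul(4, Add(Rational(113, 16), Mul(5, Rational(1, 8))))), 145) = Mul(Add(60, Mul(4, Add(Rational(113, 16), Rational(5, 8)))), 145) = Mul(Add(60, Mul(4, Rational(123, 16))), 145) = Mul(Add(60, Rational(123, 4)), 145) = Mul(Rational(363, 4), 145) = Rational(52635, 4)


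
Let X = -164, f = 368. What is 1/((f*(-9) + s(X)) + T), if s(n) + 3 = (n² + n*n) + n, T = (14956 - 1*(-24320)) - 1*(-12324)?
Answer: 1/101913 ≈ 9.8123e-6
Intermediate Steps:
T = 51600 (T = (14956 + 24320) + 12324 = 39276 + 12324 = 51600)
s(n) = -3 + n + 2*n² (s(n) = -3 + ((n² + n*n) + n) = -3 + ((n² + n²) + n) = -3 + (2*n² + n) = -3 + (n + 2*n²) = -3 + n + 2*n²)
1/((f*(-9) + s(X)) + T) = 1/((368*(-9) + (-3 - 164 + 2*(-164)²)) + 51600) = 1/((-3312 + (-3 - 164 + 2*26896)) + 51600) = 1/((-3312 + (-3 - 164 + 53792)) + 51600) = 1/((-3312 + 53625) + 51600) = 1/(50313 + 51600) = 1/101913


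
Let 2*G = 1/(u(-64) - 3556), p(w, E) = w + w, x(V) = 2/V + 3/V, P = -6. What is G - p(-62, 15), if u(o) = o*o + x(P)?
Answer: 401143/3235 ≈ 124.00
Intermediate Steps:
x(V) = 5/V
p(w, E) = 2*w
u(o) = -5/6 + o**2 (u(o) = o*o + 5/(-6) = o**2 + 5*(-1/6) = o**2 - 5/6 = -5/6 + o**2)
G = 3/3235 (G = 1/(2*((-5/6 + (-64)**2) - 3556)) = 1/(2*((-5/6 + 4096) - 3556)) = 1/(2*(24571/6 - 3556)) = 1/(2*(3235/6)) = (1/2)*(6/3235) = 3/3235 ≈ 0.00092736)
G - p(-62, 15) = 3/3235 - 2*(-62) = 3/3235 - 1*(-124) = 3/3235 + 124 = 401143/3235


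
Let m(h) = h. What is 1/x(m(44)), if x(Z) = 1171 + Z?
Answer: 1/1215 ≈ 0.00082305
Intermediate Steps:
1/x(m(44)) = 1/(1171 + 44) = 1/1215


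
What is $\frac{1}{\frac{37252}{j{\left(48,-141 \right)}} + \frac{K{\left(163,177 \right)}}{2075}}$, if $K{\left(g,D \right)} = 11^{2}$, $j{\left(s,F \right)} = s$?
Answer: $\frac{24900}{19325927} \approx 0.0012884$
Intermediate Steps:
$K{\left(g,D \right)} = 121$
$\frac{1}{\frac{37252}{j{\left(48,-141 \right)}} + \frac{K{\left(163,177 \right)}}{2075}} = \frac{1}{\frac{37252}{48} + \frac{121}{2075}} = \frac{1}{37252 \cdot \frac{1}{48} + 121 \cdot \frac{1}{2075}} = \frac{1}{\frac{9313}{12} + \frac{121}{2075}} = \frac{1}{\frac{19325927}{24900}} = \frac{24900}{19325927}$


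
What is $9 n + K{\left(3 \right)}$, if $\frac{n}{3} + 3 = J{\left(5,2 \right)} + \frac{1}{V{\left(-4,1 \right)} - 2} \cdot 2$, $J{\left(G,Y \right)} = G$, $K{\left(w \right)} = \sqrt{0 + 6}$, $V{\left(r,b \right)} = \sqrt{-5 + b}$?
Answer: $\frac{81}{2} + \sqrt{6} - \frac{27 i}{2} \approx 42.949 - 13.5 i$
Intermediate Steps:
$K{\left(w \right)} = \sqrt{6}$
$n = 6 + \frac{3 \left(-2 - 2 i\right)}{4}$ ($n = -9 + 3 \left(5 + \frac{1}{\sqrt{-5 + 1} - 2} \cdot 2\right) = -9 + 3 \left(5 + \frac{1}{\sqrt{-4} - 2} \cdot 2\right) = -9 + 3 \left(5 + \frac{1}{2 i - 2} \cdot 2\right) = -9 + 3 \left(5 + \frac{1}{-2 + 2 i} 2\right) = -9 + 3 \left(5 + \frac{-2 - 2 i}{8} \cdot 2\right) = -9 + 3 \left(5 + \frac{-2 - 2 i}{4}\right) = -9 + \left(15 + \frac{3 \left(-2 - 2 i\right)}{4}\right) = 6 + \frac{3 \left(-2 - 2 i\right)}{4} \approx 4.5 - 1.5 i$)
$9 n + K{\left(3 \right)} = 9 \left(\frac{9}{2} - \frac{3 i}{2}\right) + \sqrt{6} = \left(\frac{81}{2} - \frac{27 i}{2}\right) + \sqrt{6} = \frac{81}{2} + \sqrt{6} - \frac{27 i}{2}$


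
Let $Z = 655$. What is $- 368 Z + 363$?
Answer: $-240677$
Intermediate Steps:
$- 368 Z + 363 = \left(-368\right) 655 + 363 = -241040 + 363 = -240677$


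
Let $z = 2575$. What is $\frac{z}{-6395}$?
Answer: $- \frac{515}{1279} \approx -0.40266$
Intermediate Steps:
$\frac{z}{-6395} = \frac{2575}{-6395} = 2575 \left(- \frac{1}{6395}\right) = - \frac{515}{1279}$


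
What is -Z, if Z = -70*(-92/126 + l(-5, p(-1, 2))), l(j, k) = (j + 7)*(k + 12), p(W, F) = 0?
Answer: 14660/9 ≈ 1628.9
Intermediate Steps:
l(j, k) = (7 + j)*(12 + k)
Z = -14660/9 (Z = -70*(-92/126 + (84 + 7*0 + 12*(-5) - 5*0)) = -70*(-92*1/126 + (84 + 0 - 60 + 0)) = -70*(-46/63 + 24) = -70*1466/63 = -14660/9 ≈ -1628.9)
-Z = -1*(-14660/9) = 14660/9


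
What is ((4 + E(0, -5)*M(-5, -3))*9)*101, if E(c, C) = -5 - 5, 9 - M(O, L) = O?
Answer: -123624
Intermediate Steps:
M(O, L) = 9 - O
E(c, C) = -10
((4 + E(0, -5)*M(-5, -3))*9)*101 = ((4 - 10*(9 - 1*(-5)))*9)*101 = ((4 - 10*(9 + 5))*9)*101 = ((4 - 10*14)*9)*101 = ((4 - 140)*9)*101 = -136*9*101 = -1224*101 = -123624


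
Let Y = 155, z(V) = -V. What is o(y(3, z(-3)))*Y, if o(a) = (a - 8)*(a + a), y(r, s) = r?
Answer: -4650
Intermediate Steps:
o(a) = 2*a*(-8 + a) (o(a) = (-8 + a)*(2*a) = 2*a*(-8 + a))
o(y(3, z(-3)))*Y = (2*3*(-8 + 3))*155 = (2*3*(-5))*155 = -30*155 = -4650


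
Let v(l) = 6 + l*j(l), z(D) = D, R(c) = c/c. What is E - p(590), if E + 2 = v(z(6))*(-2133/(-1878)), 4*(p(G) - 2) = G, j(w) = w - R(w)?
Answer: -69243/626 ≈ -110.61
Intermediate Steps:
R(c) = 1
j(w) = -1 + w (j(w) = w - 1*1 = w - 1 = -1 + w)
p(G) = 2 + G/4
v(l) = 6 + l*(-1 + l)
E = 12172/313 (E = -2 + (6 + 6*(-1 + 6))*(-2133/(-1878)) = -2 + (6 + 6*5)*(-2133*(-1/1878)) = -2 + (6 + 30)*(711/626) = -2 + 36*(711/626) = -2 + 12798/313 = 12172/313 ≈ 38.888)
E - p(590) = 12172/313 - (2 + (¼)*590) = 12172/313 - (2 + 295/2) = 12172/313 - 1*299/2 = 12172/313 - 299/2 = -69243/626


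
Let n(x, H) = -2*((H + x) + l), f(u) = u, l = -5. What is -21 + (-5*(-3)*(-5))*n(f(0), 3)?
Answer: -321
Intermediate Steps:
n(x, H) = 10 - 2*H - 2*x (n(x, H) = -2*((H + x) - 5) = -2*(-5 + H + x) = 10 - 2*H - 2*x)
-21 + (-5*(-3)*(-5))*n(f(0), 3) = -21 + (-5*(-3)*(-5))*(10 - 2*3 - 2*0) = -21 + (15*(-5))*(10 - 6 + 0) = -21 - 75*4 = -21 - 300 = -321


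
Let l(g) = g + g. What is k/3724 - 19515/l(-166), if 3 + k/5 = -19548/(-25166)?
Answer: 114301092735/1944652318 ≈ 58.777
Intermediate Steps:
l(g) = 2*g
k = -139875/12583 (k = -15 + 5*(-19548/(-25166)) = -15 + 5*(-19548*(-1/25166)) = -15 + 5*(9774/12583) = -15 + 48870/12583 = -139875/12583 ≈ -11.116)
k/3724 - 19515/l(-166) = -139875/12583/3724 - 19515/(2*(-166)) = -139875/12583*1/3724 - 19515/(-332) = -139875/46859092 - 19515*(-1/332) = -139875/46859092 + 19515/332 = 114301092735/1944652318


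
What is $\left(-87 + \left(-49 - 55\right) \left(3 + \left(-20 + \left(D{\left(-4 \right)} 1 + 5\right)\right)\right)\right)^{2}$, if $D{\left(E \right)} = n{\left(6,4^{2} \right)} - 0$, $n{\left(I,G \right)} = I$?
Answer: $288369$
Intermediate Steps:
$D{\left(E \right)} = 6$ ($D{\left(E \right)} = 6 - 0 = 6 + 0 = 6$)
$\left(-87 + \left(-49 - 55\right) \left(3 + \left(-20 + \left(D{\left(-4 \right)} 1 + 5\right)\right)\right)\right)^{2} = \left(-87 + \left(-49 - 55\right) \left(3 + \left(-20 + \left(6 \cdot 1 + 5\right)\right)\right)\right)^{2} = \left(-87 - 104 \left(3 + \left(-20 + \left(6 + 5\right)\right)\right)\right)^{2} = \left(-87 - 104 \left(3 + \left(-20 + 11\right)\right)\right)^{2} = \left(-87 - 104 \left(3 - 9\right)\right)^{2} = \left(-87 - -624\right)^{2} = \left(-87 + 624\right)^{2} = 537^{2} = 288369$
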